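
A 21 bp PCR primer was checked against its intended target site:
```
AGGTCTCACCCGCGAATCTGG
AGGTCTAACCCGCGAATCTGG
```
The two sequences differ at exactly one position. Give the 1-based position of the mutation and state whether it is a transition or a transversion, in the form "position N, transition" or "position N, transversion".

The sequences differ only at position 7: C→A (pyrimidine→purine), a transversion.

position 7, transversion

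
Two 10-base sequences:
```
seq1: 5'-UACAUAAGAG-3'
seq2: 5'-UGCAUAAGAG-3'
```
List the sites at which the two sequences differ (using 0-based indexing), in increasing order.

Differences at site 1 (A→G).

1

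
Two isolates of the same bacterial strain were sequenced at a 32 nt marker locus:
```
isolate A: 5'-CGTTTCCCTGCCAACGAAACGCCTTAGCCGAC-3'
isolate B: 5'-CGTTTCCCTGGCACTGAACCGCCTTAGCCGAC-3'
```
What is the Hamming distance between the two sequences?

4

Mismatches (1-based): position 11: C→G; position 14: A→C; position 15: C→T; position 19: A→C.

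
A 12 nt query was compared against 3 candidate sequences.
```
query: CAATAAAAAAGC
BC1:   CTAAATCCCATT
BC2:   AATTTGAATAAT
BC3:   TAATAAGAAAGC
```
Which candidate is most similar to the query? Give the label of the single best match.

Hamming distances to query — BC1: 8; BC2: 7; BC3: 2.
Smallest is BC3 with 2 mismatches.

BC3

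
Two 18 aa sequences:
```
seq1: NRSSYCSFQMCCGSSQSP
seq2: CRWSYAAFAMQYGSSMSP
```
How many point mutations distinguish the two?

8

Comparing position by position, 8 positions differ: 1 (N/C), 3 (S/W), 6 (C/A), 7 (S/A), 9 (Q/A), 11 (C/Q), 12 (C/Y), 16 (Q/M).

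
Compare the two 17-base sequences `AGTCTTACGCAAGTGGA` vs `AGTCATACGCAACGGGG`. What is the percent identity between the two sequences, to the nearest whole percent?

76%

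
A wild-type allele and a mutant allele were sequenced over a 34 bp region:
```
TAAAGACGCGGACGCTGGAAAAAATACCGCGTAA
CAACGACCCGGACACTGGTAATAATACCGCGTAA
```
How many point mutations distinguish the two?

6

The sequences differ at bases 1, 4, 8, 14, 19, 22 (1-based) — 6 in total.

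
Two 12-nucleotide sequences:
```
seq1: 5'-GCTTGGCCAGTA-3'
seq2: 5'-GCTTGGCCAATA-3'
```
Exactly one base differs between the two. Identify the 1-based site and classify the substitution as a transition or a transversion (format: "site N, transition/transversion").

site 10, transition

The sequences differ only at site 10: G→A (purine→purine), a transition.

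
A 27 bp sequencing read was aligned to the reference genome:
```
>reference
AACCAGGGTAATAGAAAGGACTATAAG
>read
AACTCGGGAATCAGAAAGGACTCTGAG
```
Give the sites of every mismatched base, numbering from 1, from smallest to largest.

Differences at site 4 (C→T), site 5 (A→C), site 9 (T→A), site 11 (A→T), site 12 (T→C), site 23 (A→C), site 25 (A→G).

4, 5, 9, 11, 12, 23, 25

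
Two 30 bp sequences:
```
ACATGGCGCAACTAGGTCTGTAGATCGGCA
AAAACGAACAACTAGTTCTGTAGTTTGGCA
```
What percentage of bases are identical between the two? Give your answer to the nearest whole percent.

73%

8 positions differ (2, 4, 5, 7, 8, 16, 24, 26), so 22 of 30 match: 22/30 = 73.33%.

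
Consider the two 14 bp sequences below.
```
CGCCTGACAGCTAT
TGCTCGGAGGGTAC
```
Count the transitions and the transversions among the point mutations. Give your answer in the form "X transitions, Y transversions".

Mismatches (1-based):
site 1: C→T (pyrimidine→pyrimidine, transition)
site 4: C→T (pyrimidine→pyrimidine, transition)
site 5: T→C (pyrimidine→pyrimidine, transition)
site 7: A→G (purine→purine, transition)
site 8: C→A (pyrimidine→purine, transversion)
site 9: A→G (purine→purine, transition)
site 11: C→G (pyrimidine→purine, transversion)
site 14: T→C (pyrimidine→pyrimidine, transition)

6 transitions, 2 transversions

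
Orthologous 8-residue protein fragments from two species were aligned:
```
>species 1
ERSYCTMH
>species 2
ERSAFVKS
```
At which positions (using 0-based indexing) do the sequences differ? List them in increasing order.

3, 4, 5, 6, 7

Scanning 0-based: 3: Y/A; 4: C/F; 5: T/V; 6: M/K; 7: H/S.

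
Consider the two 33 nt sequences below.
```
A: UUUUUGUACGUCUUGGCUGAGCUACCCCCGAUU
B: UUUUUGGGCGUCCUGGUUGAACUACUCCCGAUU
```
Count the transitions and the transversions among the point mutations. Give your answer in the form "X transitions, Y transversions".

5 transitions, 1 transversion

Transitions (purine↔purine or pyrimidine↔pyrimidine): 8 A→G, 13 U→C, 17 C→U, 21 G→A, 26 C→U.
Transversions (purine↔pyrimidine): 7 U→G.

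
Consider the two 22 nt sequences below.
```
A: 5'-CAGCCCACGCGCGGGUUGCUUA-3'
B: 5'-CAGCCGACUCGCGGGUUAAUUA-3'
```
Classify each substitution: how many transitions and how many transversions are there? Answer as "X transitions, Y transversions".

Mismatches (1-based):
position 6: C→G (pyrimidine→purine, transversion)
position 9: G→U (purine→pyrimidine, transversion)
position 18: G→A (purine→purine, transition)
position 19: C→A (pyrimidine→purine, transversion)

1 transition, 3 transversions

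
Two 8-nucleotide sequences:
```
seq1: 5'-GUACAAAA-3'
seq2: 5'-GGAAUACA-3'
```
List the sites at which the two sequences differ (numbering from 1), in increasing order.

2, 4, 5, 7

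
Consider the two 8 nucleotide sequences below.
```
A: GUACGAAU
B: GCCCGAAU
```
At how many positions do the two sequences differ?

2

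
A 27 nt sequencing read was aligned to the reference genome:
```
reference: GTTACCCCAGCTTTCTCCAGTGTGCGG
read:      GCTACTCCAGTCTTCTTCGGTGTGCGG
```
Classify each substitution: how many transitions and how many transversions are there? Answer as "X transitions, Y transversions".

6 transitions, 0 transversions

Mismatches (1-based):
site 2: T→C (pyrimidine→pyrimidine, transition)
site 6: C→T (pyrimidine→pyrimidine, transition)
site 11: C→T (pyrimidine→pyrimidine, transition)
site 12: T→C (pyrimidine→pyrimidine, transition)
site 17: C→T (pyrimidine→pyrimidine, transition)
site 19: A→G (purine→purine, transition)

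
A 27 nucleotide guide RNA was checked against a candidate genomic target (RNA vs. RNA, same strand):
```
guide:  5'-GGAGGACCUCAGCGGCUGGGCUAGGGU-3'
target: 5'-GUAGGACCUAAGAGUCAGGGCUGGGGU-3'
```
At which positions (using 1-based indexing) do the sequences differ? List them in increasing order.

2, 10, 13, 15, 17, 23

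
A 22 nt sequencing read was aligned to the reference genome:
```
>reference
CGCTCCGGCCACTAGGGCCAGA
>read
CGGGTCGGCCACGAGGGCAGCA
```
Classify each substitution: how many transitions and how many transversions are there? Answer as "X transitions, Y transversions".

2 transitions, 5 transversions

Transitions (purine↔purine or pyrimidine↔pyrimidine): 5 C→T, 20 A→G.
Transversions (purine↔pyrimidine): 3 C→G, 4 T→G, 13 T→G, 19 C→A, 21 G→C.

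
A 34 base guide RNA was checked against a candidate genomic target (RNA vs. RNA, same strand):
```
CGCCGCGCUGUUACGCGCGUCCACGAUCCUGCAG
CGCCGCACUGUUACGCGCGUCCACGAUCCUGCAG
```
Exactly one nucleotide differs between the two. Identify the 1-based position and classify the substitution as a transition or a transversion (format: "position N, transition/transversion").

Position 7 changes G→A. G is a purine and A is a purine, so this is a transition.

position 7, transition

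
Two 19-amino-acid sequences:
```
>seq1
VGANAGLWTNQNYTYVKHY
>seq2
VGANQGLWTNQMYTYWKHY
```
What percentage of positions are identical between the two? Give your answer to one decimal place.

Mismatches at positions 5, 12, 16 (1-based): 3 of 19.
Identical positions: 16/19 = 84.21% → 84.2%.

84.2%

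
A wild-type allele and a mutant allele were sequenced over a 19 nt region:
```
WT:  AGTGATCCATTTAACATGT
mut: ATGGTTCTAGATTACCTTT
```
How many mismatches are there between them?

9

The sequences differ at sites 2, 3, 5, 8, 10, 11, 13, 16, 18 (1-based) — 9 in total.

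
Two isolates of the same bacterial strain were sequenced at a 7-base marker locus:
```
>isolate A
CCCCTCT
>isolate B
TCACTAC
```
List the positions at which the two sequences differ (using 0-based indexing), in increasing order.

0, 2, 5, 6

Scanning 0-based: 0: C/T; 2: C/A; 5: C/A; 6: T/C.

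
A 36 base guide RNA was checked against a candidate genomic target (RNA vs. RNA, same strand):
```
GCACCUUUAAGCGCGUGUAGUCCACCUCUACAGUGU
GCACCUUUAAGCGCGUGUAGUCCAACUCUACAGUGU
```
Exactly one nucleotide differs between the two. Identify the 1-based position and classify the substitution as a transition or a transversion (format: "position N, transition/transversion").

position 25, transversion

Position 25 changes C→A. C is a pyrimidine and A is a purine, so this is a transversion.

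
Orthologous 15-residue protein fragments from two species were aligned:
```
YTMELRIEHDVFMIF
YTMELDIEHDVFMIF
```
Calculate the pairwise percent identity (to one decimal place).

93.3%

Mismatch at position 6 (1-based): 1 of 15.
Identical positions: 14/15 = 93.33% → 93.3%.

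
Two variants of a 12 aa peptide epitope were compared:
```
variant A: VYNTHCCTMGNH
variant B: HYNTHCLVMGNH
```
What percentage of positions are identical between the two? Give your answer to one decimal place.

75.0%

3 positions differ (1, 7, 8), so 9 of 12 match: 9/12 = 75%.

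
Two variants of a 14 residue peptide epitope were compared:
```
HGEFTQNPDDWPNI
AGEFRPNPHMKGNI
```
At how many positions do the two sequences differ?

The sequences differ at positions 1, 5, 6, 9, 10, 11, 12 (1-based) — 7 in total.

7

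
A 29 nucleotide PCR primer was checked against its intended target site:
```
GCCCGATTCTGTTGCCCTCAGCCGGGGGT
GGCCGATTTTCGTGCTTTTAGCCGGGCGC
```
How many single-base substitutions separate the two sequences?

9

Comparing position by position, 9 sites differ: 2 (C/G), 9 (C/T), 11 (G/C), 12 (T/G), 16 (C/T), 17 (C/T), 19 (C/T), 27 (G/C), 29 (T/C).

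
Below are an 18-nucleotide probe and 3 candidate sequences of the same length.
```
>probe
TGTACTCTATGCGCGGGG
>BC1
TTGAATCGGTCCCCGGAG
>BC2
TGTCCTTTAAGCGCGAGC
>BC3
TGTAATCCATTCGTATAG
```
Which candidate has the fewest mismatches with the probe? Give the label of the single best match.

BC2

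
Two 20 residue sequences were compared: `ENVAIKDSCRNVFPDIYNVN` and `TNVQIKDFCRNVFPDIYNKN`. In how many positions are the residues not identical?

4

Mismatches (1-based): position 1: E→T; position 4: A→Q; position 8: S→F; position 19: V→K.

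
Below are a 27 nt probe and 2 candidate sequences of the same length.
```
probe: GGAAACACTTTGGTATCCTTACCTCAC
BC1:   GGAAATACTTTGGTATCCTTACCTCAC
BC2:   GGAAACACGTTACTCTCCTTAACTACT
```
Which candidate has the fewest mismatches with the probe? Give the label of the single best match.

BC1

Hamming distances to probe — BC1: 1; BC2: 8.
Smallest is BC1 with 1 mismatch.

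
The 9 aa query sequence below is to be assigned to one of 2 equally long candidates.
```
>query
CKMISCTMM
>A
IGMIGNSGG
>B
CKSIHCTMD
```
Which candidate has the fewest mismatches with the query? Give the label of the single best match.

Hamming distances to query — A: 7; B: 3.
Smallest is B with 3 mismatches.

B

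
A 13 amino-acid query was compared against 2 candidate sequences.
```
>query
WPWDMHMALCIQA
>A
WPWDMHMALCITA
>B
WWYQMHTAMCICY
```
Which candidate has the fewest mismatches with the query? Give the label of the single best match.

A

Hamming distances to query — A: 1; B: 7.
Smallest is A with 1 mismatch.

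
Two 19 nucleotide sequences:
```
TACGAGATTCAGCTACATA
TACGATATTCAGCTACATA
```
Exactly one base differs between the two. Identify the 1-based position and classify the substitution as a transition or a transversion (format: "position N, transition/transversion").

position 6, transversion

The sequences differ only at position 6: G→T (purine→pyrimidine), a transversion.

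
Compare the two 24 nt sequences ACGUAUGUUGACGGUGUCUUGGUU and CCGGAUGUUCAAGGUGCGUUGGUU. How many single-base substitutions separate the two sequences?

The sequences differ at bases 1, 4, 10, 12, 17, 18 (1-based) — 6 in total.

6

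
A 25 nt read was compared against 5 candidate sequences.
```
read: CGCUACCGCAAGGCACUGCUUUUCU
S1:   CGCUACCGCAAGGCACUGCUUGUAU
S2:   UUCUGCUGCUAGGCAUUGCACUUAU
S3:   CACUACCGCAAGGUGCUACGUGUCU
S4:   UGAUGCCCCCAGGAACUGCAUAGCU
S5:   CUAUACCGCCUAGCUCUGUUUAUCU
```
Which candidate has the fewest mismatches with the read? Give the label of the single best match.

S1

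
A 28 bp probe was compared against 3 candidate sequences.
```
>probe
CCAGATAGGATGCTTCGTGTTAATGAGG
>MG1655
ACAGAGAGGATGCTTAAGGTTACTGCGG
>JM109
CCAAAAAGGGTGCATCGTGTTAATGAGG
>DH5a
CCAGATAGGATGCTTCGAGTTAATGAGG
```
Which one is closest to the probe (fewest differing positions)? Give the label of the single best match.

DH5a

Hamming distances to probe — MG1655: 7; JM109: 4; DH5a: 1.
Smallest is DH5a with 1 mismatch.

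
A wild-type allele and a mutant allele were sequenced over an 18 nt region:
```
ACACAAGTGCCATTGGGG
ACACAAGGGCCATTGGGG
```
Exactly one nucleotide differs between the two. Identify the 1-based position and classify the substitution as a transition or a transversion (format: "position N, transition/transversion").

The sequences differ only at position 8: T→G (pyrimidine→purine), a transversion.

position 8, transversion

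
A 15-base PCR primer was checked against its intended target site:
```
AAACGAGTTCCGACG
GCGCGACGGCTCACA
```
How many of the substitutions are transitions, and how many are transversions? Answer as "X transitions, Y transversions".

Transitions (purine↔purine or pyrimidine↔pyrimidine): 1 A→G, 3 A→G, 11 C→T, 15 G→A.
Transversions (purine↔pyrimidine): 2 A→C, 7 G→C, 8 T→G, 9 T→G, 12 G→C.

4 transitions, 5 transversions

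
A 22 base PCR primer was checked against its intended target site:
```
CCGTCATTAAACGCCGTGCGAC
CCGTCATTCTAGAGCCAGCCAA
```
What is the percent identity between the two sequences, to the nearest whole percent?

Mismatches at positions 9, 10, 12, 13, 14, 16, 17, 20, 22 (1-based): 9 of 22.
Identical positions: 13/22 = 59.09% → 59%.

59%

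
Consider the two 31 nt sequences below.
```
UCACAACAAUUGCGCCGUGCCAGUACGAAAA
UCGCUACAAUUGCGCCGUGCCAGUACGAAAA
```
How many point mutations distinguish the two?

2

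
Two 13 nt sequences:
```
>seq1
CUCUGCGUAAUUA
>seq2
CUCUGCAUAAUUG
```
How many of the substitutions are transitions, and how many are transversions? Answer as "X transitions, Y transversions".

2 transitions, 0 transversions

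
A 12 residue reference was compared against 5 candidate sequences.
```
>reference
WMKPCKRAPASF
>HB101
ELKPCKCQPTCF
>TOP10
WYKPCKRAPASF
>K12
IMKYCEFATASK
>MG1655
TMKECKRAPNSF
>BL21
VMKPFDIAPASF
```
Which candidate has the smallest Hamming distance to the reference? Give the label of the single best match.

Hamming distances to reference — HB101: 6; TOP10: 1; K12: 6; MG1655: 3; BL21: 4.
Smallest is TOP10 with 1 mismatch.

TOP10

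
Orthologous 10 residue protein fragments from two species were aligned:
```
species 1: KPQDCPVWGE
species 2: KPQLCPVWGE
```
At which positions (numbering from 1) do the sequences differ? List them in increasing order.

Scanning 1-based: 4: D/L.

4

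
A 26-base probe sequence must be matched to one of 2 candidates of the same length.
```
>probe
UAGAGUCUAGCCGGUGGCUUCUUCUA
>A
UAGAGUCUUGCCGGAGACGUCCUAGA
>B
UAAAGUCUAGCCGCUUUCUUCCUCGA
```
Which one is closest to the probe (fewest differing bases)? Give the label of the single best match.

B

A differs at 7 bases; B differs at 6 bases. The closest is B.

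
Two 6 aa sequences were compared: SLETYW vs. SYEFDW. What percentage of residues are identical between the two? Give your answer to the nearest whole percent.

50%

Mismatches at positions 2, 4, 5 (1-based): 3 of 6.
Identical positions: 3/6 = 50% → 50%.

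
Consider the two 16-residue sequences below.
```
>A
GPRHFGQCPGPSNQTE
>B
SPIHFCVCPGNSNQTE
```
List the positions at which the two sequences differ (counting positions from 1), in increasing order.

Scanning 1-based: 1: G/S; 3: R/I; 6: G/C; 7: Q/V; 11: P/N.

1, 3, 6, 7, 11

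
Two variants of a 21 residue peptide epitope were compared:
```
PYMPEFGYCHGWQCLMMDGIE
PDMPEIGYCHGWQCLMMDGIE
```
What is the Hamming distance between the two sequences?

2

Comparing position by position, 2 positions differ: 2 (Y/D), 6 (F/I).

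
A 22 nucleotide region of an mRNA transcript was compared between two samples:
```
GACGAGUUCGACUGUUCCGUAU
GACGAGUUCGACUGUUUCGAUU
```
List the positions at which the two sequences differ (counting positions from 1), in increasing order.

Differences at position 17 (C→U), position 20 (U→A), position 21 (A→U).

17, 20, 21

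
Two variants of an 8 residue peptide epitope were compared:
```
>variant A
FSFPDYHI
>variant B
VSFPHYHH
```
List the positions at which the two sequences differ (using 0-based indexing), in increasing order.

Differences at position 0 (F→V), position 4 (D→H), position 7 (I→H).

0, 4, 7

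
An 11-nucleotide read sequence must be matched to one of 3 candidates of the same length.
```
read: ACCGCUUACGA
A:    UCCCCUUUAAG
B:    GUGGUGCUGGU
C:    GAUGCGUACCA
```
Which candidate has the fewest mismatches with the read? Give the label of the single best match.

Hamming distances to read — A: 6; B: 9; C: 5.
Smallest is C with 5 mismatches.

C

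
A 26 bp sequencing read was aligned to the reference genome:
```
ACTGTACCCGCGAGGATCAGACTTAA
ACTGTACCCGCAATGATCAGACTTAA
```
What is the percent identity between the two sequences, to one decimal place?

Mismatches at positions 12, 14 (1-based): 2 of 26.
Identical positions: 24/26 = 92.31% → 92.3%.

92.3%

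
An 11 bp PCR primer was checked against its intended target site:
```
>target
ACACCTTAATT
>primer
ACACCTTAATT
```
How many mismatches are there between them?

No positions differ; the sequences are identical.

0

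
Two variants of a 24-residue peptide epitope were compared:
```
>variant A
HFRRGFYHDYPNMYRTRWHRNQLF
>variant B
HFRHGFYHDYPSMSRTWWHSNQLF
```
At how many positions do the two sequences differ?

The sequences differ at positions 4, 12, 14, 17, 20 (1-based) — 5 in total.

5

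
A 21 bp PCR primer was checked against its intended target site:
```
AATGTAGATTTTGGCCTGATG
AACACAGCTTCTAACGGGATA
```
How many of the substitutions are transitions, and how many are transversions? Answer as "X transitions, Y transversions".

7 transitions, 3 transversions

Mismatches (1-based):
site 3: T→C (pyrimidine→pyrimidine, transition)
site 4: G→A (purine→purine, transition)
site 5: T→C (pyrimidine→pyrimidine, transition)
site 8: A→C (purine→pyrimidine, transversion)
site 11: T→C (pyrimidine→pyrimidine, transition)
site 13: G→A (purine→purine, transition)
site 14: G→A (purine→purine, transition)
site 16: C→G (pyrimidine→purine, transversion)
site 17: T→G (pyrimidine→purine, transversion)
site 21: G→A (purine→purine, transition)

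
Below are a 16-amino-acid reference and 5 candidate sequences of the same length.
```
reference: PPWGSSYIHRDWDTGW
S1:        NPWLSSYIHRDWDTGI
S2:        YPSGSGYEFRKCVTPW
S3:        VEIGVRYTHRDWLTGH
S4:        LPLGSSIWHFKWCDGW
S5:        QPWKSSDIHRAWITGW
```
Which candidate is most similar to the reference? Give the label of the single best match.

S1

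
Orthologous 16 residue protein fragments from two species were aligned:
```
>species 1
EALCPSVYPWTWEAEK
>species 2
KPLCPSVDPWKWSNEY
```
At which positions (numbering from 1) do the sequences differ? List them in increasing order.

1, 2, 8, 11, 13, 14, 16

Scanning 1-based: 1: E/K; 2: A/P; 8: Y/D; 11: T/K; 13: E/S; 14: A/N; 16: K/Y.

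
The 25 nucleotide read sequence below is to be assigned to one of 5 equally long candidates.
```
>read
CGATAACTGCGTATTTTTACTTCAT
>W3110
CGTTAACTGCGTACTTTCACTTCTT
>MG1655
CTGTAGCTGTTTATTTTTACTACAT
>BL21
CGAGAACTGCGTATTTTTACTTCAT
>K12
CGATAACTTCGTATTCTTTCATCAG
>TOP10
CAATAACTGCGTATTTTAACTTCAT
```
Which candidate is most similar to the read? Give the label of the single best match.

W3110 differs at 4 bases; MG1655 differs at 6 bases; BL21 differs at 1 base; K12 differs at 5 bases; TOP10 differs at 2 bases. The closest is BL21.

BL21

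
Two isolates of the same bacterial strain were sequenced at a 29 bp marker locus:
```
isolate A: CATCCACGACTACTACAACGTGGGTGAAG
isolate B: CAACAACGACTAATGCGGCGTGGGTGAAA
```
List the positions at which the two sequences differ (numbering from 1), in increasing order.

Differences at position 3 (T→A), position 5 (C→A), position 13 (C→A), position 15 (A→G), position 17 (A→G), position 18 (A→G), position 29 (G→A).

3, 5, 13, 15, 17, 18, 29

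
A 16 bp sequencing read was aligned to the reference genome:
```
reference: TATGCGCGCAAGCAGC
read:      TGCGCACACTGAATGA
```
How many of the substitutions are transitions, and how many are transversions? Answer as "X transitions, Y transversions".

Transitions (purine↔purine or pyrimidine↔pyrimidine): 2 A→G, 3 T→C, 6 G→A, 8 G→A, 11 A→G, 12 G→A.
Transversions (purine↔pyrimidine): 10 A→T, 13 C→A, 14 A→T, 16 C→A.

6 transitions, 4 transversions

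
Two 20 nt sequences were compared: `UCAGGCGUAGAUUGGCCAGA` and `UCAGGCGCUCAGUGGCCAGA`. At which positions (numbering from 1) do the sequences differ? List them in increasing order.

8, 9, 10, 12

Scanning 1-based: 8: U/C; 9: A/U; 10: G/C; 12: U/G.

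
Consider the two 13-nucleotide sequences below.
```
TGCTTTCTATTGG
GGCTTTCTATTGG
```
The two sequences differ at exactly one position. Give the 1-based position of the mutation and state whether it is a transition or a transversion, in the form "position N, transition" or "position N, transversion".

position 1, transversion

Position 1 changes T→G. T is a pyrimidine and G is a purine, so this is a transversion.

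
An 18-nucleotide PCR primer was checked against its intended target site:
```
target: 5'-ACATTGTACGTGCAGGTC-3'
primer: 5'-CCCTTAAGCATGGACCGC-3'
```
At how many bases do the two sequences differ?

Comparing position by position, 10 bases differ: 1 (A/C), 3 (A/C), 6 (G/A), 7 (T/A), 8 (A/G), 10 (G/A), 13 (C/G), 15 (G/C), 16 (G/C), 17 (T/G).

10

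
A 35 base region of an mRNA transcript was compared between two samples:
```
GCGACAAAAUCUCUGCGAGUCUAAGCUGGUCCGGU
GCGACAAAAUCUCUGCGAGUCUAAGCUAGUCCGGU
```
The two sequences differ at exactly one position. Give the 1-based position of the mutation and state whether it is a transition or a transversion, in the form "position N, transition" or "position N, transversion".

The sequences differ only at position 28: G→A (purine→purine), a transition.

position 28, transition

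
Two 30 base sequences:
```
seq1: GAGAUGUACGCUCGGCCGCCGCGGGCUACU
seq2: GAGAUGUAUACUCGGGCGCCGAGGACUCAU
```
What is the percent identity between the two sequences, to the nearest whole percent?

7 positions differ (9, 10, 16, 22, 25, 28, 29), so 23 of 30 match: 23/30 = 76.67%.

77%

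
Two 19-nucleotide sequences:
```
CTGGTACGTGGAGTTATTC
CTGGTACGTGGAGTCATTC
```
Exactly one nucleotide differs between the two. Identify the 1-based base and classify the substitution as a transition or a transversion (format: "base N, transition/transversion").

The sequences differ only at base 15: T→C (pyrimidine→pyrimidine), a transition.

base 15, transition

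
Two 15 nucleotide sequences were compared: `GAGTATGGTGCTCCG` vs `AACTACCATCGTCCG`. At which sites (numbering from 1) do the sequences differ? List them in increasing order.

Scanning 1-based: 1: G/A; 3: G/C; 6: T/C; 7: G/C; 8: G/A; 10: G/C; 11: C/G.

1, 3, 6, 7, 8, 10, 11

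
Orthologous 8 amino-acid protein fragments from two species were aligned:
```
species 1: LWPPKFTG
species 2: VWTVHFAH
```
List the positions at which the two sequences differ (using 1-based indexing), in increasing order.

1, 3, 4, 5, 7, 8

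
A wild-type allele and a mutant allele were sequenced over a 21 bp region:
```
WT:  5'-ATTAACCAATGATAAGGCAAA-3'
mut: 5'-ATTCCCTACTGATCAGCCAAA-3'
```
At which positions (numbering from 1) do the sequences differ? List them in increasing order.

4, 5, 7, 9, 14, 17

Scanning 1-based: 4: A/C; 5: A/C; 7: C/T; 9: A/C; 14: A/C; 17: G/C.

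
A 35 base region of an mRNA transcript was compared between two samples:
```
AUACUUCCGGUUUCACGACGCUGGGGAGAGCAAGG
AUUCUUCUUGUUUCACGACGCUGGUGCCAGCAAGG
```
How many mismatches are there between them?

Mismatches (1-based): position 3: A→U; position 8: C→U; position 9: G→U; position 25: G→U; position 27: A→C; position 28: G→C.

6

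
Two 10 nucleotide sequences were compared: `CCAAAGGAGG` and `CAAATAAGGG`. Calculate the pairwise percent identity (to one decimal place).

50.0%

5 positions differ (2, 5, 6, 7, 8), so 5 of 10 match: 5/10 = 50%.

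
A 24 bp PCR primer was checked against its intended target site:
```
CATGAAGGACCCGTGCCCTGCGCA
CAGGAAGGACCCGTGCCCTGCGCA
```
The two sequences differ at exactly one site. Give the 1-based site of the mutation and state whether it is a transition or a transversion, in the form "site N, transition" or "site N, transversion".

Site 3 changes T→G. T is a pyrimidine and G is a purine, so this is a transversion.

site 3, transversion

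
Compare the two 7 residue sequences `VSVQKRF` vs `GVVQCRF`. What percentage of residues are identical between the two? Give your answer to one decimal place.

57.1%

Mismatches at positions 1, 2, 5 (1-based): 3 of 7.
Identical positions: 4/7 = 57.14% → 57.1%.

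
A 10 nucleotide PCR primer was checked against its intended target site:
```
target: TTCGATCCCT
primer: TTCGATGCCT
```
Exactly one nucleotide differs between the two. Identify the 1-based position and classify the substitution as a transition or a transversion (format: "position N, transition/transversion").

The sequences differ only at position 7: C→G (pyrimidine→purine), a transversion.

position 7, transversion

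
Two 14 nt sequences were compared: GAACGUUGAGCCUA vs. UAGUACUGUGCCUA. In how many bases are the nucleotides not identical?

6

Mismatches (1-based): base 1: G→U; base 3: A→G; base 4: C→U; base 5: G→A; base 6: U→C; base 9: A→U.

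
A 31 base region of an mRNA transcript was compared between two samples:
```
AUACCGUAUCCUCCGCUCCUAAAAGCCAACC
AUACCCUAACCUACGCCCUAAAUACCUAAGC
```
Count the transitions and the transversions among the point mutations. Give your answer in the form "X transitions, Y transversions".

Transitions (purine↔purine or pyrimidine↔pyrimidine): 17 U→C, 19 C→U, 27 C→U.
Transversions (purine↔pyrimidine): 6 G→C, 9 U→A, 13 C→A, 20 U→A, 23 A→U, 25 G→C, 30 C→G.

3 transitions, 7 transversions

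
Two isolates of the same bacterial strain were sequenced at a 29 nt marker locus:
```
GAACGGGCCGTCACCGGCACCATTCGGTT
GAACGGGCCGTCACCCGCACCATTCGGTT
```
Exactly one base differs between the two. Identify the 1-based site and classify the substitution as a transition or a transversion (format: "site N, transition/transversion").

The sequences differ only at site 16: G→C (purine→pyrimidine), a transversion.

site 16, transversion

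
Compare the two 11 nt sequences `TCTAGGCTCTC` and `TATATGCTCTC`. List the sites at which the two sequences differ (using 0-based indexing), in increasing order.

Differences at site 1 (C→A), site 4 (G→T).

1, 4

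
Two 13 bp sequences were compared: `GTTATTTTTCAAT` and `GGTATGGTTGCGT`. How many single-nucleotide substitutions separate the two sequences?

6

Comparing position by position, 6 bases differ: 2 (T/G), 6 (T/G), 7 (T/G), 10 (C/G), 11 (A/C), 12 (A/G).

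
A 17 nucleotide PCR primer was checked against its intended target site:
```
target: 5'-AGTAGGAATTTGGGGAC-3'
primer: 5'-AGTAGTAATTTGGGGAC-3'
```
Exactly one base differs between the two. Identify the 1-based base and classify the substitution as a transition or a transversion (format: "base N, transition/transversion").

Base 6 changes G→T. G is a purine and T is a pyrimidine, so this is a transversion.

base 6, transversion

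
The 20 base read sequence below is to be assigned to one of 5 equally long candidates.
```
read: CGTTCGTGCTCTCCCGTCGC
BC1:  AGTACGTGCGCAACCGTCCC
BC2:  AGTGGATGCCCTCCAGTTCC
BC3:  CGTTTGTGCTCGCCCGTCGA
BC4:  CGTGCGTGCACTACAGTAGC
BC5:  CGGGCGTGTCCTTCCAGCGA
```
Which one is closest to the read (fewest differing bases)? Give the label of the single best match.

Hamming distances to read — BC1: 6; BC2: 8; BC3: 3; BC4: 5; BC5: 8.
Smallest is BC3 with 3 mismatches.

BC3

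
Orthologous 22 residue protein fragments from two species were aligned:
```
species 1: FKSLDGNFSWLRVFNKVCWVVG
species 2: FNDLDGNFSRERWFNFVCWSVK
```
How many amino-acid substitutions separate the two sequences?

The sequences differ at residues 2, 3, 10, 11, 13, 16, 20, 22 (1-based) — 8 in total.

8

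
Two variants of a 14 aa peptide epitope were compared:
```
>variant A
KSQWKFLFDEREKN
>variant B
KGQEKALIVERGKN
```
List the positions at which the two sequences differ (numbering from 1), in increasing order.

Differences at position 2 (S→G), position 4 (W→E), position 6 (F→A), position 8 (F→I), position 9 (D→V), position 12 (E→G).

2, 4, 6, 8, 9, 12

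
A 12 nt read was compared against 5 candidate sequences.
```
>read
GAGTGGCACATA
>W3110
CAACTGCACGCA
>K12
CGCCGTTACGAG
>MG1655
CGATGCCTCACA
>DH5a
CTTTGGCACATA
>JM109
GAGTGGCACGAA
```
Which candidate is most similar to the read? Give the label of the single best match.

Hamming distances to read — W3110: 6; K12: 9; MG1655: 6; DH5a: 3; JM109: 2.
Smallest is JM109 with 2 mismatches.

JM109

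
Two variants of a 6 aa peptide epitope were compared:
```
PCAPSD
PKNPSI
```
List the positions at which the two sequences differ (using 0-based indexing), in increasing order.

Differences at position 1 (C→K), position 2 (A→N), position 5 (D→I).

1, 2, 5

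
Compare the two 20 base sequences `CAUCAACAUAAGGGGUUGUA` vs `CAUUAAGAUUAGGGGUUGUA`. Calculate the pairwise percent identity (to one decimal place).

3 positions differ (4, 7, 10), so 17 of 20 match: 17/20 = 85%.

85.0%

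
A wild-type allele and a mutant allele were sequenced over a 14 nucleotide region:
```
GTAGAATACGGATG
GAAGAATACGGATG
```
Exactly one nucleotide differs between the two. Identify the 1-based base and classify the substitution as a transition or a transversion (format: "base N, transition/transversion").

base 2, transversion

The sequences differ only at base 2: T→A (pyrimidine→purine), a transversion.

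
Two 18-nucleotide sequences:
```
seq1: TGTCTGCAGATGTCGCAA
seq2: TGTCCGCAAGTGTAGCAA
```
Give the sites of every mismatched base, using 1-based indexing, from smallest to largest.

5, 9, 10, 14

Differences at site 5 (T→C), site 9 (G→A), site 10 (A→G), site 14 (C→A).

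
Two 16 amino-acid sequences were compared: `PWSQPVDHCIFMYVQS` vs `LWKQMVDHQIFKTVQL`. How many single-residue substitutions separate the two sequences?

Comparing position by position, 7 positions differ: 1 (P/L), 3 (S/K), 5 (P/M), 9 (C/Q), 12 (M/K), 13 (Y/T), 16 (S/L).

7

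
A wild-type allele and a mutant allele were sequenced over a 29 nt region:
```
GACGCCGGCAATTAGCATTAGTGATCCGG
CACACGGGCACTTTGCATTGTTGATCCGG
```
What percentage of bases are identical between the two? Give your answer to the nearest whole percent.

76%

Mismatches at positions 1, 4, 6, 11, 14, 20, 21 (1-based): 7 of 29.
Identical positions: 22/29 = 75.86% → 76%.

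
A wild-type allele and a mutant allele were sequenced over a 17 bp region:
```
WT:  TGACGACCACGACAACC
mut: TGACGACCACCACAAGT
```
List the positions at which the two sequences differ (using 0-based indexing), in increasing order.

10, 15, 16

Differences at position 10 (G→C), position 15 (C→G), position 16 (C→T).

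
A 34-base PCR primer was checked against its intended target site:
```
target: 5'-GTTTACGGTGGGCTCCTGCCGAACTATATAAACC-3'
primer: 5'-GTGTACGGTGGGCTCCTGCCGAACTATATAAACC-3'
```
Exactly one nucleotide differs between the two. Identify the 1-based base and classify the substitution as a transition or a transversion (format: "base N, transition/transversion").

Base 3 changes T→G. T is a pyrimidine and G is a purine, so this is a transversion.

base 3, transversion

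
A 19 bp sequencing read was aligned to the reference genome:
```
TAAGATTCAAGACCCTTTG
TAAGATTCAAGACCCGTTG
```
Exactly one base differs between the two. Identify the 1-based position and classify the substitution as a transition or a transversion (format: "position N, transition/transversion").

Position 16 changes T→G. T is a pyrimidine and G is a purine, so this is a transversion.

position 16, transversion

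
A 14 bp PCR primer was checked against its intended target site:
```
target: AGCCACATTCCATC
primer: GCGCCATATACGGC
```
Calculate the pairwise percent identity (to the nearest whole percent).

29%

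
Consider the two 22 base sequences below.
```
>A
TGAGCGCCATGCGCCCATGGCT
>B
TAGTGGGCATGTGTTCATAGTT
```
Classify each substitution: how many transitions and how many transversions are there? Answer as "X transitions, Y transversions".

7 transitions, 3 transversions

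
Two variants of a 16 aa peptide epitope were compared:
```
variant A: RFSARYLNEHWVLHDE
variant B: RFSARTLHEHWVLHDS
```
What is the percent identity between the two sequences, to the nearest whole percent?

81%

3 positions differ (6, 8, 16), so 13 of 16 match: 13/16 = 81.25%.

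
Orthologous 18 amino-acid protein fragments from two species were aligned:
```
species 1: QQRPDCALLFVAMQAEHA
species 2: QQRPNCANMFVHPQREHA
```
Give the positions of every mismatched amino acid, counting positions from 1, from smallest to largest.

Differences at position 5 (D→N), position 8 (L→N), position 9 (L→M), position 12 (A→H), position 13 (M→P), position 15 (A→R).

5, 8, 9, 12, 13, 15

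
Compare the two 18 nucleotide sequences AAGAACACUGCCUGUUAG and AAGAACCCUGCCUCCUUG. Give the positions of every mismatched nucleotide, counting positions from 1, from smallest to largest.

Differences at position 7 (A→C), position 14 (G→C), position 15 (U→C), position 17 (A→U).

7, 14, 15, 17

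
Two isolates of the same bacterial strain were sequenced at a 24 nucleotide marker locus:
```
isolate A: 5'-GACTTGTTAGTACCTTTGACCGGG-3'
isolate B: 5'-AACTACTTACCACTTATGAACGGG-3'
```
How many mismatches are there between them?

Comparing position by position, 8 bases differ: 1 (G/A), 5 (T/A), 6 (G/C), 10 (G/C), 11 (T/C), 14 (C/T), 16 (T/A), 20 (C/A).

8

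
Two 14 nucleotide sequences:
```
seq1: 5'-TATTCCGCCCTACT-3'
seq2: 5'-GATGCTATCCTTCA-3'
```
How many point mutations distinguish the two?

7

Comparing position by position, 7 sites differ: 1 (T/G), 4 (T/G), 6 (C/T), 7 (G/A), 8 (C/T), 12 (A/T), 14 (T/A).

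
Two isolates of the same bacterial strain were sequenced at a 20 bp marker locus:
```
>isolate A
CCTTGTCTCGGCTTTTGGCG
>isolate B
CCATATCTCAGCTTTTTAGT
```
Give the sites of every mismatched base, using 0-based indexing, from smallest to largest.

Differences at site 2 (T→A), site 4 (G→A), site 9 (G→A), site 16 (G→T), site 17 (G→A), site 18 (C→G), site 19 (G→T).

2, 4, 9, 16, 17, 18, 19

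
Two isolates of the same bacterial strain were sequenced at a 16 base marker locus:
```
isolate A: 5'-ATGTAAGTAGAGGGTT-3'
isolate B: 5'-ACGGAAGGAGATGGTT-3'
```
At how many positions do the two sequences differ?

The sequences differ at positions 2, 4, 8, 12 (1-based) — 4 in total.

4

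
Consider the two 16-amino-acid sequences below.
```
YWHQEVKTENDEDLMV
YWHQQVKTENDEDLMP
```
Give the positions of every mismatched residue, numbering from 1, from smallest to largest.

5, 16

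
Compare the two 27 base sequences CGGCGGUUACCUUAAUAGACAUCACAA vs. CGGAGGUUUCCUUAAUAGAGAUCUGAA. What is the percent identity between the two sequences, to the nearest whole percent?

Mismatches at positions 4, 9, 20, 24, 25 (1-based): 5 of 27.
Identical positions: 22/27 = 81.48% → 81%.

81%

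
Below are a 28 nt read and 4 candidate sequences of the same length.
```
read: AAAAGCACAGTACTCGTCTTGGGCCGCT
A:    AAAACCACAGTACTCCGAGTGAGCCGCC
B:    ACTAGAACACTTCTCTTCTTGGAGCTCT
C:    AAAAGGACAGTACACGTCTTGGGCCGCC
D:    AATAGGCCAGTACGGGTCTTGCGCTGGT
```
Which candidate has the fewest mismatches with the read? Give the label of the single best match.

Hamming distances to read — A: 7; B: 9; C: 3; D: 8.
Smallest is C with 3 mismatches.

C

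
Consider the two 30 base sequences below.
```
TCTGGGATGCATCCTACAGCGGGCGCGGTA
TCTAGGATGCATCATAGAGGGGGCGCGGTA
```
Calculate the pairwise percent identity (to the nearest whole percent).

Mismatches at positions 4, 14, 17, 20 (1-based): 4 of 30.
Identical positions: 26/30 = 86.67% → 87%.

87%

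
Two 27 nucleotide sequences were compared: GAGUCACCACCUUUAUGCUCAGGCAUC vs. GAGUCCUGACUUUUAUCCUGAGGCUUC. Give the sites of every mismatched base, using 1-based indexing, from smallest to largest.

6, 7, 8, 11, 17, 20, 25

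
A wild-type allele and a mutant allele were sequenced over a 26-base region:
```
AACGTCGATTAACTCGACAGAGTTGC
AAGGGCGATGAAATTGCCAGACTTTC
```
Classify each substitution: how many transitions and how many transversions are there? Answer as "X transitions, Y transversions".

1 transition, 7 transversions

Mismatches (1-based):
site 3: C→G (pyrimidine→purine, transversion)
site 5: T→G (pyrimidine→purine, transversion)
site 10: T→G (pyrimidine→purine, transversion)
site 13: C→A (pyrimidine→purine, transversion)
site 15: C→T (pyrimidine→pyrimidine, transition)
site 17: A→C (purine→pyrimidine, transversion)
site 22: G→C (purine→pyrimidine, transversion)
site 25: G→T (purine→pyrimidine, transversion)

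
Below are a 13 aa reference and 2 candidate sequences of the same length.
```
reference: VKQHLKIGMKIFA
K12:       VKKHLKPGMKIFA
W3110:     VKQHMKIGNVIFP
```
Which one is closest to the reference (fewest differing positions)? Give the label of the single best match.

K12

K12 differs at 2 positions; W3110 differs at 4 positions. The closest is K12.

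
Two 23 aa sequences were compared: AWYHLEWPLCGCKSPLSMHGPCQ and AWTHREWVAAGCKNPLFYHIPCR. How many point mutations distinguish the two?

10

Comparing position by position, 10 positions differ: 3 (Y/T), 5 (L/R), 8 (P/V), 9 (L/A), 10 (C/A), 14 (S/N), 17 (S/F), 18 (M/Y), 20 (G/I), 23 (Q/R).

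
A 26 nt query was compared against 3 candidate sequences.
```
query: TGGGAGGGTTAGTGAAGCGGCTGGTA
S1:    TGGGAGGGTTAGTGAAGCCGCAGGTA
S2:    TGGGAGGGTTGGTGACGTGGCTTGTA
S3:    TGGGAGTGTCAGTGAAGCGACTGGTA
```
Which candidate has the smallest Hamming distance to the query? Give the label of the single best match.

S1

Hamming distances to query — S1: 2; S2: 4; S3: 3.
Smallest is S1 with 2 mismatches.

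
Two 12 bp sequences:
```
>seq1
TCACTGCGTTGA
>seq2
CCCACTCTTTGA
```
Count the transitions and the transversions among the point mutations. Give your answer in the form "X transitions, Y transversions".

2 transitions, 4 transversions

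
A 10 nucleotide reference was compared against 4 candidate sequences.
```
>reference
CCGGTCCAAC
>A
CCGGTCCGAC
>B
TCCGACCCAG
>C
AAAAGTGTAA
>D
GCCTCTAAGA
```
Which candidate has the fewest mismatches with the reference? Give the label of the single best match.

A

A differs at 1 position; B differs at 5 positions; C differs at 9 positions; D differs at 8 positions. The closest is A.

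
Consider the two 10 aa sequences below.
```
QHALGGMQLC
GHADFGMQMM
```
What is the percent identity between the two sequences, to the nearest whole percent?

50%

5 positions differ (1, 4, 5, 9, 10), so 5 of 10 match: 5/10 = 50%.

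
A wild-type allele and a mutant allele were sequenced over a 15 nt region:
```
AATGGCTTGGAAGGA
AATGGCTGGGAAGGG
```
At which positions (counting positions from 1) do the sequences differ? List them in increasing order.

Scanning 1-based: 8: T/G; 15: A/G.

8, 15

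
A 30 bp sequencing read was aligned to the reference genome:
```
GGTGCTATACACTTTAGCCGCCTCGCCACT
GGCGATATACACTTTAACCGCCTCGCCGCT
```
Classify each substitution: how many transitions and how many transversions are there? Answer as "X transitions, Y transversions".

3 transitions, 1 transversion

Transitions (purine↔purine or pyrimidine↔pyrimidine): 3 T→C, 17 G→A, 28 A→G.
Transversions (purine↔pyrimidine): 5 C→A.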